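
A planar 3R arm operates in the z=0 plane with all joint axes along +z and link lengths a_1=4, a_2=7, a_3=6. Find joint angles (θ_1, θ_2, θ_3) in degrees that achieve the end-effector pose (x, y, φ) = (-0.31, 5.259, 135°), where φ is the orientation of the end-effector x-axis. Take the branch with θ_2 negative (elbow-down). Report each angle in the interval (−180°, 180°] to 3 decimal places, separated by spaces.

wrist centre = target − a_3·(cos φ, sin φ) = (3.9326, 1.0164)
cos θ_2 = (16.4986−4²−7²)/(2·4·7) = -0.8661; θ_2 = -150.0080° (elbow-down)
β = atan2(1.0164,3.9326) = 14.4906°; ψ = atan2(-3.4991,-2.0627) = -120.5184°
θ_1 = β − ψ = 135.0089°
θ_3 = φ − θ_1 − θ_2 = 149.9991° (wrapped to (-180°,180°])

135.009 -150.008 149.999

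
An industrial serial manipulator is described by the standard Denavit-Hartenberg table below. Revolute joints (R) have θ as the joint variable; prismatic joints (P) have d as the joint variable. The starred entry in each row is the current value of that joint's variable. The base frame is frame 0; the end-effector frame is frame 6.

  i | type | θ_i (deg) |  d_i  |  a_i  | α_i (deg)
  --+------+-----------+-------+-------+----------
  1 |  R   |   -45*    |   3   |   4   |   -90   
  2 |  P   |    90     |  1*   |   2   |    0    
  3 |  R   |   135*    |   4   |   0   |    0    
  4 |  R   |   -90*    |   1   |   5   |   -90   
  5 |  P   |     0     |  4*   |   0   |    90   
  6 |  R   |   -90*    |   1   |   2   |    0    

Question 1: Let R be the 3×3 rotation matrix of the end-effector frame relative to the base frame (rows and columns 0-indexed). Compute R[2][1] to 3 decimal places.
End-effector y-axis (col 1 of R) = (-0.5000,0.5000,-0.7071)
R[2][1] = -0.7071

-0.707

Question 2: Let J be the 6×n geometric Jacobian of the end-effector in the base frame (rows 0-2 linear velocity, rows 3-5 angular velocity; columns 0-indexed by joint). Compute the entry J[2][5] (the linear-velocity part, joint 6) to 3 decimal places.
axis z_5 = (0.7071,0.7071,0.0000); lever o_n−o_5 = (1.7071,-0.2929,-1.4142)
cross product → J_v[:, 5] = (-1.0000,1.0000,-1.4142)
J_ω[:, 5] = z_5
entry J[2][5] = -1.4142

-1.414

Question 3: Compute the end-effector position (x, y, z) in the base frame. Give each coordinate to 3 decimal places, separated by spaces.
4.278 5.621 -1.121

after link 1: o_1 = (2.8284, -2.8284, 3.0000)
after link 2: o_2 = (3.5355, -2.1213, 1.0000)
after link 3: o_3 = (6.3640, 0.7071, 1.0000)
after link 4: o_4 = (4.5711, 3.9142, -2.5355)
after link 5: o_5 = (2.5711, 5.9142, 0.2929)
after link 6: o_6 = (4.2782, 5.6213, -1.1213)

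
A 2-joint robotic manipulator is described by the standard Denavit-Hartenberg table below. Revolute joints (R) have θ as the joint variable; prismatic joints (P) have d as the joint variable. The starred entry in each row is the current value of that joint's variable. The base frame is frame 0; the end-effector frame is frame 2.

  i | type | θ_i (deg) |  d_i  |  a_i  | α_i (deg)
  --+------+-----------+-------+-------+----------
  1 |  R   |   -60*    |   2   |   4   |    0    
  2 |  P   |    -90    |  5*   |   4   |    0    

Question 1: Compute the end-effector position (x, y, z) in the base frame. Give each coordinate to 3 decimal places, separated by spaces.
after link 1: o_1 = (2.0000, -3.4641, 2.0000)
after link 2: o_2 = (-1.4641, -5.4641, 7.0000)

-1.464 -5.464 7.000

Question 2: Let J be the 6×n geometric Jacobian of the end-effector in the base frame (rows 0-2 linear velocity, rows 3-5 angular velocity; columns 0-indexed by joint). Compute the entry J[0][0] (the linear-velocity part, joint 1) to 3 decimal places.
axis z_0 = ẑ; lever o_n−o_0 = (-1.4641,-5.4641,7.0000)
cross product → J_v[:, 0] = (5.4641,-1.4641,0.0000)
J_ω[:, 0] = z_0
entry J[0][0] = 5.4641

5.464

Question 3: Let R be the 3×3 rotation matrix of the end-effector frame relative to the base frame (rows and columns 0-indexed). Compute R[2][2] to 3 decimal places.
End-effector z-axis (col 2 of R) = (0.0000,0.0000,1.0000)
R[2][2] = 1.0000

1.000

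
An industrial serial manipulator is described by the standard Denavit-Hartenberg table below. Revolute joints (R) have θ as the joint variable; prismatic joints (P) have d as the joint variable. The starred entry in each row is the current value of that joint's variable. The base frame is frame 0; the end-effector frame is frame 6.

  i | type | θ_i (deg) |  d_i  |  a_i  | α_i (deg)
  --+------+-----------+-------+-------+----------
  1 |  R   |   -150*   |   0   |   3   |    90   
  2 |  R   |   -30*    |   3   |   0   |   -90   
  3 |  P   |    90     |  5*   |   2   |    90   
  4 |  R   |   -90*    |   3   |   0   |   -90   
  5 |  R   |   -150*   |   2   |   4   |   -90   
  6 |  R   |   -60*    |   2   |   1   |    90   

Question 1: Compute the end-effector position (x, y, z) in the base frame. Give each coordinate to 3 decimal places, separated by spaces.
after link 1: o_1 = (-2.5981, -1.5000, 0.0000)
after link 2: o_2 = (-4.0981, 1.0981, 0.0000)
after link 3: o_3 = (-5.2631, -1.8840, 4.3301)
after link 4: o_4 = (-7.5131, -3.1830, 2.8301)
after link 5: o_5 = (-9.5131, -6.6471, 4.8301)
after link 6: o_6 = (-10.3212, -8.1136, 3.3481)

-10.321 -8.114 3.348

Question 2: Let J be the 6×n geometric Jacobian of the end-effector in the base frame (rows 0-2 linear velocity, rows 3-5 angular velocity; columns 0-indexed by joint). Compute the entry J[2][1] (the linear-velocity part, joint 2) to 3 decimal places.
axis z_1 = (-0.5000,0.8660,0.0000); lever o_n−o_1 = (-7.7231,-6.6136,3.3481)
cross product → J_v[:, 1] = (2.8995,1.6740,9.9952)
J_ω[:, 1] = z_1
entry J[2][1] = 9.9952

9.995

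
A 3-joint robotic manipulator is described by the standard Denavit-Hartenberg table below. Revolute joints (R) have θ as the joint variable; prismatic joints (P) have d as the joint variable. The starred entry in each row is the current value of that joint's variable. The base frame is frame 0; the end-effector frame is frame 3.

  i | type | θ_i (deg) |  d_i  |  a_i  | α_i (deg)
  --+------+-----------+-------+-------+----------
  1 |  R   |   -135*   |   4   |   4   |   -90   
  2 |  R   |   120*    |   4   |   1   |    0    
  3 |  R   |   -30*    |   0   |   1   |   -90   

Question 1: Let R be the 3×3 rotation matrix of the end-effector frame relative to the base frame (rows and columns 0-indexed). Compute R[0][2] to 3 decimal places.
0.707

End-effector z-axis (col 2 of R) = (0.7071,0.7071,-0.0000)
R[0][2] = 0.7071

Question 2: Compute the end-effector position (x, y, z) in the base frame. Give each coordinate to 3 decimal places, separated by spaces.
after link 1: o_1 = (-2.8284, -2.8284, 4.0000)
after link 2: o_2 = (0.3536, -5.3033, 3.1340)
after link 3: o_3 = (0.3536, -5.3033, 2.1340)

0.354 -5.303 2.134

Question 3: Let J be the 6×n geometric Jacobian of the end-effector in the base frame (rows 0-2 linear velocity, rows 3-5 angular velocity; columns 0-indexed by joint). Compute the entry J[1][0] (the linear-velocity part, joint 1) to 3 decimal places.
axis z_0 = ẑ; lever o_n−o_0 = (0.3536,-5.3033,2.1340)
cross product → J_v[:, 0] = (5.3033,0.3536,-0.0000)
J_ω[:, 0] = z_0
entry J[1][0] = 0.3536

0.354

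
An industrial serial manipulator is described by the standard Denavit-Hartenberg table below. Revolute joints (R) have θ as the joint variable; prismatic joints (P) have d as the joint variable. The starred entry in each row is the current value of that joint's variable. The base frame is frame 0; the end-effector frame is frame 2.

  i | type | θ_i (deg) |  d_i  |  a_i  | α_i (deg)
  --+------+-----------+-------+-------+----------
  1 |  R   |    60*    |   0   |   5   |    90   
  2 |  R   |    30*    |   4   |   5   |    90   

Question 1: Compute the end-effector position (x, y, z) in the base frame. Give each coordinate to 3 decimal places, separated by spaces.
8.129 6.080 2.500

after link 1: o_1 = (2.5000, 4.3301, 0.0000)
after link 2: o_2 = (8.1292, 6.0801, 2.5000)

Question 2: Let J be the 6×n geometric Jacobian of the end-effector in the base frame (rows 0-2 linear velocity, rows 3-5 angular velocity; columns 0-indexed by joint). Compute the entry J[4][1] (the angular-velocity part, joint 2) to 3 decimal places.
axis z_1 = (0.8660,-0.5000,0.0000); lever o_n−o_1 = (5.6292,1.7500,2.5000)
cross product → J_v[:, 1] = (-1.2500,-2.1651,4.3301)
J_ω[:, 1] = z_1
entry J[4][1] = -0.5000

-0.500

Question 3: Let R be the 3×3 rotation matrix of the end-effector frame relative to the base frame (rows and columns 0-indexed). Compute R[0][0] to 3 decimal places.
End-effector x-axis (col 0 of R) = (0.4330,0.7500,0.5000)
R[0][0] = 0.4330

0.433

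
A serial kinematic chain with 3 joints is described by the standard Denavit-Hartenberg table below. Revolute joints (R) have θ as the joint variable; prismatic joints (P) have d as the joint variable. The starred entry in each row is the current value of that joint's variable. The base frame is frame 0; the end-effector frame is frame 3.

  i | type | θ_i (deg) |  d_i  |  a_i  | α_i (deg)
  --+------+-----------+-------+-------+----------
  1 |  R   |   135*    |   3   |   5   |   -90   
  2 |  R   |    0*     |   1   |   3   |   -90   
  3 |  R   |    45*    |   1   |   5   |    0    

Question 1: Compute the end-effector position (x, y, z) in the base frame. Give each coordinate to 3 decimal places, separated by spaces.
-6.364 9.950 2.000

after link 1: o_1 = (-3.5355, 3.5355, 3.0000)
after link 2: o_2 = (-6.3640, 4.9497, 3.0000)
after link 3: o_3 = (-6.3640, 9.9497, 2.0000)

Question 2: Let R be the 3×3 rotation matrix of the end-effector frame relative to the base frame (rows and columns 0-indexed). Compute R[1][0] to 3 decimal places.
End-effector x-axis (col 0 of R) = (0.0000,1.0000,-0.0000)
R[1][0] = 1.0000

1.000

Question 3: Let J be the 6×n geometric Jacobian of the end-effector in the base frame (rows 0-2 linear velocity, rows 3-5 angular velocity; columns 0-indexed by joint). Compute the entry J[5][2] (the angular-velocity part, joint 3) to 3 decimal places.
-1.000

axis z_2 = (-0.0000,-0.0000,-1.0000); lever o_n−o_2 = (0.0000,5.0000,-1.0000)
cross product → J_v[:, 2] = (5.0000,-0.0000,-0.0000)
J_ω[:, 2] = z_2
entry J[5][2] = -1.0000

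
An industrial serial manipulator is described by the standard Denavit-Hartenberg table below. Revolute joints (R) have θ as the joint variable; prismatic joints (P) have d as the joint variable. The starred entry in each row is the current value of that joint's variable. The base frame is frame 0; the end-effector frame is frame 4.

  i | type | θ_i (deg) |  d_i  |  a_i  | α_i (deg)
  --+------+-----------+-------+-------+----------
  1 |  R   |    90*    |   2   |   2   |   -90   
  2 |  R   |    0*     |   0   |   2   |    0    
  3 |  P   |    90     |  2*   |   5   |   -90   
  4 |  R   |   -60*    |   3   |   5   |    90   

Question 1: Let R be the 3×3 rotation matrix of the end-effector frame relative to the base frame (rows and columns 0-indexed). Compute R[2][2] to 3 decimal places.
0.866

End-effector z-axis (col 2 of R) = (-0.5000,-0.0000,0.8660)
R[2][2] = 0.8660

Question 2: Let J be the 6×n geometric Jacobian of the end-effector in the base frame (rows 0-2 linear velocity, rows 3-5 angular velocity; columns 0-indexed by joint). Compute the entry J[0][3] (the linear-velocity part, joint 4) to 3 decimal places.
2.500

axis z_3 = (-0.0000,-1.0000,-0.0000); lever o_n−o_3 = (-4.3301,-3.0000,-2.5000)
cross product → J_v[:, 3] = (2.5000,-0.0000,-4.3301)
J_ω[:, 3] = z_3
entry J[0][3] = 2.5000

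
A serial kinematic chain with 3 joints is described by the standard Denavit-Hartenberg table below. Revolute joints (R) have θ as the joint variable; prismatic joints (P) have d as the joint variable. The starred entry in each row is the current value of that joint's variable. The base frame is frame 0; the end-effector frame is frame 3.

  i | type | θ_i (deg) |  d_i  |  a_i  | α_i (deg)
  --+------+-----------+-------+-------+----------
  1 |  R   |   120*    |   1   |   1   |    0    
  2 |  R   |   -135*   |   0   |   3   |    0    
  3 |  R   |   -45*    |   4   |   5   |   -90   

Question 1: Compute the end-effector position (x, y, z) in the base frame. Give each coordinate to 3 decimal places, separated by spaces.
4.898 -4.241 5.000

after link 1: o_1 = (-0.5000, 0.8660, 1.0000)
after link 2: o_2 = (2.3978, 0.0896, 1.0000)
after link 3: o_3 = (4.8978, -4.2406, 5.0000)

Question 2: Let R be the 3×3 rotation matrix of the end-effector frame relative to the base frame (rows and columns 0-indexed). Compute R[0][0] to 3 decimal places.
End-effector x-axis (col 0 of R) = (0.5000,-0.8660,0.0000)
R[0][0] = 0.5000

0.500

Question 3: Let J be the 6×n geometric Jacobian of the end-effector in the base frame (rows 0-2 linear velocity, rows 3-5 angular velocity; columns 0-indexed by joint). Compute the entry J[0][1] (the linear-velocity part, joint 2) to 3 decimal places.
5.107

axis z_1 = (0.0000,0.0000,1.0000); lever o_n−o_1 = (5.3978,-5.1066,4.0000)
cross product → J_v[:, 1] = (5.1066,5.3978,-0.0000)
J_ω[:, 1] = z_1
entry J[0][1] = 5.1066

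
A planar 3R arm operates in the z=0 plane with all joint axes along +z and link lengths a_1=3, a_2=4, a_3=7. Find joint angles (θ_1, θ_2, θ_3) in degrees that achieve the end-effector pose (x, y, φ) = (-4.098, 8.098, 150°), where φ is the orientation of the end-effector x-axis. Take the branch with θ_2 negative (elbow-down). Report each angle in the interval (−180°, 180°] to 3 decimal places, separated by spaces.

wrist centre = target − a_3·(cos φ, sin φ) = (1.9642, 4.5980)
cos θ_2 = (24.9996−3²−4²)/(2·3·4) = -0.0000; θ_2 = -90.0010° (elbow-down)
β = atan2(4.5980,1.9642) = 66.8688°; ψ = atan2(-4.0000,2.9999) = -53.1307°
θ_1 = β − ψ = 119.9995°
θ_3 = φ − θ_1 − θ_2 = 120.0015° (wrapped to (-180°,180°])

119.999 -90.001 120.001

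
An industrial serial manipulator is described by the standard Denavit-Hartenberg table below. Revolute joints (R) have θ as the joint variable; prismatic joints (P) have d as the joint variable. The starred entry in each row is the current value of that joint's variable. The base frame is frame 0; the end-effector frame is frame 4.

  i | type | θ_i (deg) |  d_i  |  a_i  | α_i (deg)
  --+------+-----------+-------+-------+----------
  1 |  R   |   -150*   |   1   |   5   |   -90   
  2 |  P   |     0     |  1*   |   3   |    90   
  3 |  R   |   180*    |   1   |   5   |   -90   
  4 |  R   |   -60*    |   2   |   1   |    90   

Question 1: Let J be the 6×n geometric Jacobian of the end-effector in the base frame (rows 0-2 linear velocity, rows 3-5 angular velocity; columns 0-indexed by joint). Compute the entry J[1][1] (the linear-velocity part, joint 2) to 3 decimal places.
prismatic axis z_1 = (0.5000,-0.8660,0.0000)
J_v[:, 1] = z_1; J_ω[:, 1] = (0,0,0)
entry J[1][1] = -0.8660

-0.866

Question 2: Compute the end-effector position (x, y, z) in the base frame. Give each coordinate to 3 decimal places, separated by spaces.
-2.665 -0.384 2.866

after link 1: o_1 = (-4.3301, -2.5000, 1.0000)
after link 2: o_2 = (-6.4282, -4.8660, 1.0000)
after link 3: o_3 = (-2.0981, -2.3660, 2.0000)
after link 4: o_4 = (-2.6651, -0.3840, 2.8660)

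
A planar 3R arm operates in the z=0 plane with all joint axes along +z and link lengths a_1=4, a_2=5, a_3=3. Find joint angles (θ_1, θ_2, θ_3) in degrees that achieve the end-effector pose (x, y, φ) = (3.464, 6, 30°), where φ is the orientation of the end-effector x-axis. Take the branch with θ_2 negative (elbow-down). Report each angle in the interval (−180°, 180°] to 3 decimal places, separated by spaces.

150.001 -120.000 -0.001

wrist centre = target − a_3·(cos φ, sin φ) = (0.8659, 4.5000)
cos θ_2 = (20.9998−4²−5²)/(2·4·5) = -0.5000; θ_2 = -120.0003° (elbow-down)
β = atan2(4.5000,0.8659) = 79.1079°; ψ = atan2(-4.3301,1.5000) = -70.8936°
θ_1 = β − ψ = 150.0015°
θ_3 = φ − θ_1 − θ_2 = -0.0012° (wrapped to (-180°,180°])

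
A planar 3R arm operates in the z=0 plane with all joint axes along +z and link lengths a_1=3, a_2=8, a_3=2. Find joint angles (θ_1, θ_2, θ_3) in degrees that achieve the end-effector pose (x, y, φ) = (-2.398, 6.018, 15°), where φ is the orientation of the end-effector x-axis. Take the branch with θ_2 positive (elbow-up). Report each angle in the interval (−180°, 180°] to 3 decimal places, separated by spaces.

29.999 119.998 -134.997

wrist centre = target − a_3·(cos φ, sin φ) = (-4.3299, 5.5004)
cos θ_2 = (49.0016−3²−8²)/(2·3·8) = -0.5000; θ_2 = 119.9978° (elbow-up)
β = atan2(5.5004,-4.3299) = 128.2096°; ψ = atan2(6.9284,-0.9997) = 98.2109°
θ_1 = β − ψ = 29.9987°
θ_3 = φ − θ_1 − θ_2 = -134.9965° (wrapped to (-180°,180°])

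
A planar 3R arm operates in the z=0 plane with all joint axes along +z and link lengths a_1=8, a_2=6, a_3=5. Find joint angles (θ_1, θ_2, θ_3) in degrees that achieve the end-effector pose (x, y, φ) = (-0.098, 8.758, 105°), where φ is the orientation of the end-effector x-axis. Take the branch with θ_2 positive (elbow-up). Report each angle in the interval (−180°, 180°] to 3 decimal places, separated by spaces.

wrist centre = target − a_3·(cos φ, sin φ) = (1.1961, 3.9284)
cos θ_2 = (16.8627−8²−6²)/(2·8·6) = -0.8660; θ_2 = 149.9986° (elbow-up)
β = atan2(3.9284,1.1961) = 73.0658°; ψ = atan2(3.0001,2.8039) = 46.9362°
θ_1 = β − ψ = 26.1296°
θ_3 = φ − θ_1 − θ_2 = -71.1282° (wrapped to (-180°,180°])

26.130 149.999 -71.128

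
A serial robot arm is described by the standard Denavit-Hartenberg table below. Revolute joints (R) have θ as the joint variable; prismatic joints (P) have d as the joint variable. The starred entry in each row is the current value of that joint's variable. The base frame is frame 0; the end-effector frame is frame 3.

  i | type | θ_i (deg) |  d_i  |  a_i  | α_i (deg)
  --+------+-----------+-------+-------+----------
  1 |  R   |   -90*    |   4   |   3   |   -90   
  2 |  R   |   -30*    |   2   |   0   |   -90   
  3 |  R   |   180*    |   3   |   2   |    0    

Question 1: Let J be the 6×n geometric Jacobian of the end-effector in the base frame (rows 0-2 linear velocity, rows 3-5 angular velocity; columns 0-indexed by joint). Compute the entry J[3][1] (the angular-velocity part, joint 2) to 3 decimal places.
axis z_1 = (1.0000,0.0000,0.0000); lever o_n−o_1 = (2.0000,0.2321,-3.5981)
cross product → J_v[:, 1] = (-0.0000,3.5981,0.2321)
J_ω[:, 1] = z_1
entry J[3][1] = 1.0000

1.000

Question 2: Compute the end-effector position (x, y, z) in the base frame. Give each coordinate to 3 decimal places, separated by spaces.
after link 1: o_1 = (0.0000, -3.0000, 4.0000)
after link 2: o_2 = (2.0000, -3.0000, 4.0000)
after link 3: o_3 = (2.0000, -2.7679, 0.4019)

2.000 -2.768 0.402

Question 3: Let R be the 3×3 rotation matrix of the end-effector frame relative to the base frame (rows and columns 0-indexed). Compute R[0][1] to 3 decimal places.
1.000

End-effector y-axis (col 1 of R) = (1.0000,0.0000,0.0000)
R[0][1] = 1.0000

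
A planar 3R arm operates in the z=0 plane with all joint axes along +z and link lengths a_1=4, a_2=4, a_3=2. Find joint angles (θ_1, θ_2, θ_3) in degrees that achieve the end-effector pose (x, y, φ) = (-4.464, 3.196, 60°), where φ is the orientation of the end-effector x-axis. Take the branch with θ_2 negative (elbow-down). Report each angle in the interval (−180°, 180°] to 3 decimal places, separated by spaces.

wrist centre = target − a_3·(cos φ, sin φ) = (-5.4640, 1.4639)
cos θ_2 = (31.9984−4²−4²)/(2·4·4) = -0.0000; θ_2 = -90.0028° (elbow-down)
β = atan2(1.4639,-5.4640) = 165.0012°; ψ = atan2(-4.0000,3.9998) = -45.0014°
θ_1 = β − ψ = 210.0026°
θ_3 = φ − θ_1 − θ_2 = -59.9998° (wrapped to (-180°,180°])

-149.997 -90.003 -60.000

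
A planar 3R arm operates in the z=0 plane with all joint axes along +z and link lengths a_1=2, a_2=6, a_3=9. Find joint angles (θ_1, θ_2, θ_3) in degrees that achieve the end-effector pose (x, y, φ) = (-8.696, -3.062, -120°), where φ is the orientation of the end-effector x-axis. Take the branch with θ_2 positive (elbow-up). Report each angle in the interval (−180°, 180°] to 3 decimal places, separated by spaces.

59.999 89.999 90.002

wrist centre = target − a_3·(cos φ, sin φ) = (-4.1960, 4.7322)
cos θ_2 = (40.0004−2²−6²)/(2·2·6) = 0.0000; θ_2 = 89.9990° (elbow-up)
β = atan2(4.7322,-4.1960) = 131.5629°; ψ = atan2(6.0000,2.0001) = 71.5642°
θ_1 = β − ψ = 59.9988°
θ_3 = φ − θ_1 − θ_2 = 90.0022° (wrapped to (-180°,180°])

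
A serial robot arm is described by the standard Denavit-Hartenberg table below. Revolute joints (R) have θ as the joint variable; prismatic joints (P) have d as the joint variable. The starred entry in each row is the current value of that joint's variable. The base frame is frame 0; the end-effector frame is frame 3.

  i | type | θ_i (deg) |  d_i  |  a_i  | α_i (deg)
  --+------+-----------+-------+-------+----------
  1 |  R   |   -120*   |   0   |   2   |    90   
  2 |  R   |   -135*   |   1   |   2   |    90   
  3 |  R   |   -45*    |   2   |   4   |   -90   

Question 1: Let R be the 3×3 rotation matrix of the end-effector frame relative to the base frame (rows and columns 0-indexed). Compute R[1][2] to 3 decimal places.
0.787

End-effector z-axis (col 2 of R) = (-0.3624,0.7866,-0.5000)
R[1][2] = 0.7866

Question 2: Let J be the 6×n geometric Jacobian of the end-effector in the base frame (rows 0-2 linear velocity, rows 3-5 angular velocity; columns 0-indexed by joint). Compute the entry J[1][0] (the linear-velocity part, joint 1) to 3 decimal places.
axis z_0 = ẑ; lever o_n−o_0 = (2.9977,1.5353,-2.0000)
cross product → J_v[:, 0] = (-1.5353,2.9977,0.0000)
J_ω[:, 0] = z_0
entry J[1][0] = 2.9977

2.998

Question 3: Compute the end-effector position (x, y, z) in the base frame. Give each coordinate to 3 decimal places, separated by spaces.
after link 1: o_1 = (-1.0000, -1.7321, 0.0000)
after link 2: o_2 = (-1.1589, -0.0073, -1.4142)
after link 3: o_3 = (2.9977, 1.5353, -2.0000)

2.998 1.535 -2.000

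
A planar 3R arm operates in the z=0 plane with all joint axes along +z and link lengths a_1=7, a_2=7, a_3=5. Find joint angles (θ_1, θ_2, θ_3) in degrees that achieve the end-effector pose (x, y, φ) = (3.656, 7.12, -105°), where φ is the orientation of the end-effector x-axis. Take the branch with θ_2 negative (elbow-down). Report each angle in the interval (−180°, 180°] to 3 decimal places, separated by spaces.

wrist centre = target − a_3·(cos φ, sin φ) = (4.9501, 11.9496)
cos θ_2 = (167.2971−7²−7²)/(2·7·7) = 0.7071; θ_2 = -44.9995° (elbow-down)
β = atan2(11.9496,4.9501) = 67.4984°; ψ = atan2(-4.9497,11.9498) = -22.4997°
θ_1 = β − ψ = 89.9981°
θ_3 = φ − θ_1 − θ_2 = -149.9986° (wrapped to (-180°,180°])

89.998 -44.999 -149.999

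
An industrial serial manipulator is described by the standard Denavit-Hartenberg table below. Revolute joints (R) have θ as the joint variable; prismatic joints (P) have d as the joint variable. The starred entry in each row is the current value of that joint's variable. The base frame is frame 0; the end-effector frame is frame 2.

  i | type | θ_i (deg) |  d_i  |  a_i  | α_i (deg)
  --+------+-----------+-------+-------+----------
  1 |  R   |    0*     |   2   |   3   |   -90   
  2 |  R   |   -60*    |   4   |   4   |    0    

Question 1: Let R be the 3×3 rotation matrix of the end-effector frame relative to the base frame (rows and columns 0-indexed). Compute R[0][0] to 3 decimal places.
0.500

End-effector x-axis (col 0 of R) = (0.5000,-0.0000,0.8660)
R[0][0] = 0.5000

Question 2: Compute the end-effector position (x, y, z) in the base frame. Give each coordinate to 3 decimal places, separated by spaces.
after link 1: o_1 = (3.0000, 0.0000, 2.0000)
after link 2: o_2 = (5.0000, 4.0000, 5.4641)

5.000 4.000 5.464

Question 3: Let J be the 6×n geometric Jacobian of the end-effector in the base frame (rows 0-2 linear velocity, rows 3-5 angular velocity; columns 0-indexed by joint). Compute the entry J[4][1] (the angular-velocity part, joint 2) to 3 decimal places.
axis z_1 = (0.0000,1.0000,0.0000); lever o_n−o_1 = (2.0000,4.0000,3.4641)
cross product → J_v[:, 1] = (3.4641,0.0000,-2.0000)
J_ω[:, 1] = z_1
entry J[4][1] = 1.0000

1.000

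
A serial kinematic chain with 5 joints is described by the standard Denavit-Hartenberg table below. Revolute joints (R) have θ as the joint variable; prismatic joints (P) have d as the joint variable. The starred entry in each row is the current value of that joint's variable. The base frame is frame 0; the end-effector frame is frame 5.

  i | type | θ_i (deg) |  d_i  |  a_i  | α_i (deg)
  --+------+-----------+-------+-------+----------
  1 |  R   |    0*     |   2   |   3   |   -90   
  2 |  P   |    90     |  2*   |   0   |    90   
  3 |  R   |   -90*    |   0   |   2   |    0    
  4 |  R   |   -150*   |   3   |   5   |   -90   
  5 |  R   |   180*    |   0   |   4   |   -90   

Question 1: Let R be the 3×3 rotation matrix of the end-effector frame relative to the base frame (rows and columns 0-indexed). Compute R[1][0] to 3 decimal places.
-0.866

End-effector x-axis (col 0 of R) = (-0.0000,-0.8660,-0.5000)
R[1][0] = -0.8660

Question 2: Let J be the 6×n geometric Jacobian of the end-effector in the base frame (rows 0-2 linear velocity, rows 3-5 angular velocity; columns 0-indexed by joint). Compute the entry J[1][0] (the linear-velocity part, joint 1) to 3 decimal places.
axis z_0 = ẑ; lever o_n−o_0 = (6.0000,0.8660,2.5000)
cross product → J_v[:, 0] = (-0.8660,6.0000,0.0000)
J_ω[:, 0] = z_0
entry J[1][0] = 6.0000

6.000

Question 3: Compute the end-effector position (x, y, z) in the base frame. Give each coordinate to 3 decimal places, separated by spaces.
after link 1: o_1 = (3.0000, 0.0000, 2.0000)
after link 2: o_2 = (3.0000, 2.0000, 2.0000)
after link 3: o_3 = (3.0000, 0.0000, 2.0000)
after link 4: o_4 = (6.0000, 4.3301, 4.5000)
after link 5: o_5 = (6.0000, 0.8660, 2.5000)

6.000 0.866 2.500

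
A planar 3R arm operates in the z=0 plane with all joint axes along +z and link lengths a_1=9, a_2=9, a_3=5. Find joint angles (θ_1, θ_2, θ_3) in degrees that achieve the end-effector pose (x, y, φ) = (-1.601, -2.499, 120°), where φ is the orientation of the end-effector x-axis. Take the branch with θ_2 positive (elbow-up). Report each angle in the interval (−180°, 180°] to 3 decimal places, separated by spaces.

wrist centre = target − a_3·(cos φ, sin φ) = (0.8990, -6.8291)
cos θ_2 = (47.4452−9²−9²)/(2·9·9) = -0.7071; θ_2 = 135.0018° (elbow-up)
β = atan2(-6.8291,0.8990) = -82.5006°; ψ = atan2(6.3638,2.6358) = 67.5009°
θ_1 = β − ψ = -150.0015°
θ_3 = φ − θ_1 − θ_2 = 134.9997° (wrapped to (-180°,180°])

-150.001 135.002 135.000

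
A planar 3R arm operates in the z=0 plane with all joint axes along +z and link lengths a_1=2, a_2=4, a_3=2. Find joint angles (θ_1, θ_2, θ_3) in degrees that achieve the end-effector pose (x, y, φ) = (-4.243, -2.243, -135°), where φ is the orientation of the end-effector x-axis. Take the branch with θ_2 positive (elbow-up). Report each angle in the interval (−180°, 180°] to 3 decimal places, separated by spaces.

90.021 134.987 -0.007

wrist centre = target − a_3·(cos φ, sin φ) = (-2.8288, -0.8288)
cos θ_2 = (8.6889−2²−4²)/(2·2·4) = -0.7069; θ_2 = 134.9867° (elbow-up)
β = atan2(-0.8288,-2.8288) = -163.6703°; ψ = atan2(2.8291,-0.8278) = 106.3091°
θ_1 = β − ψ = -269.9794°
θ_3 = φ − θ_1 − θ_2 = -0.0073° (wrapped to (-180°,180°])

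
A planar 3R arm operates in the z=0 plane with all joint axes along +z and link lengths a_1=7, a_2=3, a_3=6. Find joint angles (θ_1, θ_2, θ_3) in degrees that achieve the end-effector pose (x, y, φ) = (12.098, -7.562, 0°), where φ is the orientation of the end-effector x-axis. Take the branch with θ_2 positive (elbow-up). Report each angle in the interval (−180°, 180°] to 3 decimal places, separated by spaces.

wrist centre = target − a_3·(cos φ, sin φ) = (6.0980, -7.5620)
cos θ_2 = (94.3694−7²−3²)/(2·7·3) = 0.8659; θ_2 = 30.0099° (elbow-up)
β = atan2(-7.5620,6.0980) = -51.1173°; ψ = atan2(1.5004,9.5978) = 8.8853°
θ_1 = β − ψ = -60.0025°
θ_3 = φ − θ_1 − θ_2 = 29.9927° (wrapped to (-180°,180°])

-60.003 30.010 29.993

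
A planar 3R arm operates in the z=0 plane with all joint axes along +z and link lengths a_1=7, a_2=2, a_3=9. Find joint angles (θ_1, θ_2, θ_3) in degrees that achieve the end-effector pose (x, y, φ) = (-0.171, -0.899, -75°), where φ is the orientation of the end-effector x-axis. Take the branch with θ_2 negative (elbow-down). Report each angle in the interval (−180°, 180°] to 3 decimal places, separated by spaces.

120.001 -59.992 -135.009

wrist centre = target − a_3·(cos φ, sin φ) = (-2.5004, 7.7943)
cos θ_2 = (67.0035−7²−2²)/(2·7·2) = 0.5001; θ_2 = -59.9918° (elbow-down)
β = atan2(7.7943,-2.5004) = 107.7859°; ψ = atan2(-1.7319,8.0002) = -12.2150°
θ_1 = β − ψ = 120.0009°
θ_3 = φ − θ_1 − θ_2 = -135.0091° (wrapped to (-180°,180°])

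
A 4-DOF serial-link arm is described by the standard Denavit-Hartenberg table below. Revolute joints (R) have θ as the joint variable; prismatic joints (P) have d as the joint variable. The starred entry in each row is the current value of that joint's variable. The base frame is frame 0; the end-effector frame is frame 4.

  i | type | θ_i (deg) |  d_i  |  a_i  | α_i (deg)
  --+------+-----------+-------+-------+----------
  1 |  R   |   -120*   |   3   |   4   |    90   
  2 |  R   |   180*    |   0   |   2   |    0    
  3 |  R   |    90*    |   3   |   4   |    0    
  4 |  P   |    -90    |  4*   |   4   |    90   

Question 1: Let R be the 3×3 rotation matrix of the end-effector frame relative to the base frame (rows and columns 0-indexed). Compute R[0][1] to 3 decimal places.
-0.866

End-effector y-axis (col 1 of R) = (-0.8660,0.5000,-0.0000)
R[0][1] = -0.8660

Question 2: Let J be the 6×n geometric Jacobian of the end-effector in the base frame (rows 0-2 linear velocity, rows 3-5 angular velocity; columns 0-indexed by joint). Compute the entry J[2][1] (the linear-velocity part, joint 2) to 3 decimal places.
axis z_1 = (-0.8660,0.5000,0.0000); lever o_n−o_1 = (-3.0622,8.6962,-4.0000)
cross product → J_v[:, 1] = (-2.0000,-3.4641,-6.0000)
J_ω[:, 1] = z_1
entry J[2][1] = -6.0000

-6.000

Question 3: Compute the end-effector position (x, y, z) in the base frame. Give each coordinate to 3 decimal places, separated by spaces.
-5.062 5.232 -1.000

after link 1: o_1 = (-2.0000, -3.4641, 3.0000)
after link 2: o_2 = (-1.0000, -1.7321, 3.0000)
after link 3: o_3 = (-3.5981, -0.2321, -1.0000)
after link 4: o_4 = (-5.0622, 5.2321, -1.0000)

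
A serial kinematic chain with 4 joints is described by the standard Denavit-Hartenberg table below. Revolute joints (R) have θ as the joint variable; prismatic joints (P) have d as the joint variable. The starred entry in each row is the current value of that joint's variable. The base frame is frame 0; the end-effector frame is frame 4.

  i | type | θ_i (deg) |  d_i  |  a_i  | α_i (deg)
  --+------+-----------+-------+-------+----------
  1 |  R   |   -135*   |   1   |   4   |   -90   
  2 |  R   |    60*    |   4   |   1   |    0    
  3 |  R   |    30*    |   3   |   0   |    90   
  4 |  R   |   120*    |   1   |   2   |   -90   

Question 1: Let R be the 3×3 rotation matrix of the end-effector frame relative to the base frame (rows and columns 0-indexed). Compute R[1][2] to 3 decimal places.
0.354

End-effector z-axis (col 2 of R) = (-0.3536,0.3536,0.8660)
R[1][2] = 0.3536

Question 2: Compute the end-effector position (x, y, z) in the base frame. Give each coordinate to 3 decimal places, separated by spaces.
after link 1: o_1 = (-2.8284, -2.8284, 1.0000)
after link 2: o_2 = (-0.3536, -6.0104, 0.1340)
after link 3: o_3 = (1.7678, -8.1317, 0.1340)
after link 4: o_4 = (2.2854, -10.0636, 1.1340)

2.285 -10.064 1.134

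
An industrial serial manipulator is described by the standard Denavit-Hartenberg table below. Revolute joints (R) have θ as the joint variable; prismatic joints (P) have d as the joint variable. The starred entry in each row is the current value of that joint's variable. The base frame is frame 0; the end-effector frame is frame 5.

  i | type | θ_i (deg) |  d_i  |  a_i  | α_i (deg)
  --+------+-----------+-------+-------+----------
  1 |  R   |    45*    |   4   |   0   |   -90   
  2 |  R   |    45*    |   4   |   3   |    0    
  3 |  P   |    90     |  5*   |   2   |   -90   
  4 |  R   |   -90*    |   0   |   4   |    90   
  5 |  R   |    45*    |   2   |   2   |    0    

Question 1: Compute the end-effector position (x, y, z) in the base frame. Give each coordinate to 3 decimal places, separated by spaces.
after link 1: o_1 = (0.0000, 0.0000, 4.0000)
after link 2: o_2 = (-1.3284, 4.3284, 1.8787)
after link 3: o_3 = (-5.8640, 6.8640, 0.4645)
after link 4: o_4 = (-8.6924, 9.6924, 0.4645)
after link 5: o_5 = (-9.3995, 10.9853, 2.8787)

-9.399 10.985 2.879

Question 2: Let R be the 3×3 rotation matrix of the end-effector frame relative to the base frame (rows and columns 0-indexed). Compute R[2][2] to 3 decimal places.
End-effector z-axis (col 2 of R) = (0.5000,0.5000,0.7071)
R[2][2] = 0.7071

0.707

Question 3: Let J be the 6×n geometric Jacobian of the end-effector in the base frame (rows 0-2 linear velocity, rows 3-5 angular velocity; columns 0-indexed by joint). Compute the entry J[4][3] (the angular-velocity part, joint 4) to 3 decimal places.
axis z_3 = (-0.5000,-0.5000,0.7071); lever o_n−o_3 = (-3.5355,4.1213,2.4142)
cross product → J_v[:, 3] = (-4.1213,-1.2929,-3.8284)
J_ω[:, 3] = z_3
entry J[4][3] = -0.5000

-0.500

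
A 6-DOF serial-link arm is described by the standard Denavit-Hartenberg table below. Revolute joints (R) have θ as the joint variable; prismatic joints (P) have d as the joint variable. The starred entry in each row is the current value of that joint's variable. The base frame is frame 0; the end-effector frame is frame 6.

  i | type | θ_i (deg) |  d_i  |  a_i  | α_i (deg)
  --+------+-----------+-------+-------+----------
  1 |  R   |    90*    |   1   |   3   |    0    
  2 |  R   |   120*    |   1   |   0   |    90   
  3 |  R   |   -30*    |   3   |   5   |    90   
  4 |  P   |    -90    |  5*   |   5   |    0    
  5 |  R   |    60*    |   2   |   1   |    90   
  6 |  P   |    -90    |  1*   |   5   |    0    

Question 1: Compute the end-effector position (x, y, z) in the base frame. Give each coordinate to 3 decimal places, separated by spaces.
-1.475 -1.739 -2.415

after link 1: o_1 = (0.0000, 3.0000, 1.0000)
after link 2: o_2 = (0.0000, 3.0000, 2.0000)
after link 3: o_3 = (-5.2500, 3.4330, -0.5000)
after link 4: o_4 = (-0.5849, 0.3529, -4.8301)
after link 5: o_5 = (-0.1184, 0.0449, -6.9952)
after link 6: o_6 = (-1.4755, -1.7386, -2.4151)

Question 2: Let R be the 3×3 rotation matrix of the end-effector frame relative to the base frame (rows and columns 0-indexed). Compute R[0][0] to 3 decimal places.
-0.433

End-effector x-axis (col 0 of R) = (-0.4330,-0.2500,0.8660)
R[0][0] = -0.4330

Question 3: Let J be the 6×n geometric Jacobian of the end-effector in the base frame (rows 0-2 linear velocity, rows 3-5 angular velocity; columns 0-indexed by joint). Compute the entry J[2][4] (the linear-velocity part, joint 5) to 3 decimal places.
axis z_4 = (0.4330,0.2500,-0.8660); lever o_n−o_4 = (-0.8905,-2.0915,2.4151)
cross product → J_v[:, 4] = (-1.2075,-0.2745,-0.6830)
J_ω[:, 4] = z_4
entry J[2][4] = -0.6830

-0.683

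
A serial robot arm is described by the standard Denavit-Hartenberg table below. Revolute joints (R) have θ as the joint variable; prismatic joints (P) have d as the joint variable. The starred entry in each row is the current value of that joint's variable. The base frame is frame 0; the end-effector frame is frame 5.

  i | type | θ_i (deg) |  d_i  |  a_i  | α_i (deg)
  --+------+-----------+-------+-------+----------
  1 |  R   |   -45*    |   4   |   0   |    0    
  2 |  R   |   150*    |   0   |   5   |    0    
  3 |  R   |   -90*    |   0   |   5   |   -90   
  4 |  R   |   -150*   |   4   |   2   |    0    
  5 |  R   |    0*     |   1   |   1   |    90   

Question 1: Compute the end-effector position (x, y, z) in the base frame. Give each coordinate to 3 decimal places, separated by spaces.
-0.268 10.281 5.500

after link 1: o_1 = (0.0000, 0.0000, 4.0000)
after link 2: o_2 = (-1.2941, 4.8296, 4.0000)
after link 3: o_3 = (3.5355, 6.1237, 4.0000)
after link 4: o_4 = (0.8272, 9.5391, 5.0000)
after link 5: o_5 = (-0.2681, 10.2809, 5.5000)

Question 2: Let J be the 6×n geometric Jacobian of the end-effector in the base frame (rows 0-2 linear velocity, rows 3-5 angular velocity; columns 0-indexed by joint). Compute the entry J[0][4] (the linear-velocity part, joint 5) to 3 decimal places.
axis z_4 = (-0.2588,0.9659,0.0000); lever o_n−o_4 = (-1.0953,0.7418,0.5000)
cross product → J_v[:, 4] = (0.4830,0.1294,0.8660)
J_ω[:, 4] = z_4
entry J[0][4] = 0.4830

0.483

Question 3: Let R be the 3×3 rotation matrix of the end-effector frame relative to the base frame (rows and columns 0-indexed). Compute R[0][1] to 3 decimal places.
-0.259

End-effector y-axis (col 1 of R) = (-0.2588,0.9659,0.0000)
R[0][1] = -0.2588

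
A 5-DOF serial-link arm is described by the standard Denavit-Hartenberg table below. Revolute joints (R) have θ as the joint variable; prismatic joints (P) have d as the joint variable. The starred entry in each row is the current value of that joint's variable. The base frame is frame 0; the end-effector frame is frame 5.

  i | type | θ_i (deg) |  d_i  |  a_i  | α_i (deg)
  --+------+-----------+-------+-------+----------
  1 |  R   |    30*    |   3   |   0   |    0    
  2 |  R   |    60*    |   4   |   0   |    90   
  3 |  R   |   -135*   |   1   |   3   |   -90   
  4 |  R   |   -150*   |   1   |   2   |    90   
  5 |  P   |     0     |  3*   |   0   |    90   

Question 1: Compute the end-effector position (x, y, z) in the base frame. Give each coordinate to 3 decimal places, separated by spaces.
after link 1: o_1 = (0.0000, 0.0000, 3.0000)
after link 2: o_2 = (0.0000, 0.0000, 7.0000)
after link 3: o_3 = (1.0000, -2.1213, 4.8787)
after link 4: o_4 = (2.0000, -0.1895, 5.3963)
after link 5: o_5 = (-0.5981, 0.8712, 6.4570)

-0.598 0.871 6.457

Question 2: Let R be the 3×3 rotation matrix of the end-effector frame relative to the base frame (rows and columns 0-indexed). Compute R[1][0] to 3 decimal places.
0.612

End-effector x-axis (col 0 of R) = (0.5000,0.6124,0.6124)
R[1][0] = 0.6124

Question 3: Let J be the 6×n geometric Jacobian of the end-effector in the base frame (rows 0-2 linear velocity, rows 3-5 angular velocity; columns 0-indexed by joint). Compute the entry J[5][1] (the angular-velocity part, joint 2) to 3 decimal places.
axis z_1 = (0.0000,0.0000,1.0000); lever o_n−o_1 = (-0.5981,0.8712,3.4570)
cross product → J_v[:, 1] = (-0.8712,-0.5981,0.0000)
J_ω[:, 1] = z_1
entry J[5][1] = 1.0000

1.000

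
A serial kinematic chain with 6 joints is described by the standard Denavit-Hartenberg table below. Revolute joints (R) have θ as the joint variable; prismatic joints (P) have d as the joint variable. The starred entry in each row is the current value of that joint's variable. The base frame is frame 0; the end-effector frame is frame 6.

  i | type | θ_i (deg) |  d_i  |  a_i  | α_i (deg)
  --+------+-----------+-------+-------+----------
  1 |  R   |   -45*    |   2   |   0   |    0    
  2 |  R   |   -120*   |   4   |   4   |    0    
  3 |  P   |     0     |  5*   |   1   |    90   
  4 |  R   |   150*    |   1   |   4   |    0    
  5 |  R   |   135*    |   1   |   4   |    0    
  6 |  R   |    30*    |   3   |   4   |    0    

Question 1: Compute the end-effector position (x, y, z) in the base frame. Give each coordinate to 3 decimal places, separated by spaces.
-6.510 3.432 6.308

after link 1: o_1 = (0.0000, 0.0000, 2.0000)
after link 2: o_2 = (-3.8637, -1.0353, 6.0000)
after link 3: o_3 = (-4.8296, -1.2941, 11.0000)
after link 4: o_4 = (-1.7424, 0.5684, 13.0000)
after link 5: o_5 = (-3.0012, 1.2664, 9.1363)
after link 6: o_6 = (-6.5097, 3.4321, 6.3079)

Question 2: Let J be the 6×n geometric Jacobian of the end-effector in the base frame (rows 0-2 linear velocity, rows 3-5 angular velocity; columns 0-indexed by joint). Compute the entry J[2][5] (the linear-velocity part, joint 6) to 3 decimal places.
axis z_5 = (-0.2588,0.9659,0.0000); lever o_n−o_5 = (-3.5085,2.1657,-2.8284)
cross product → J_v[:, 5] = (-2.7321,-0.7321,2.8284)
J_ω[:, 5] = z_5
entry J[2][5] = 2.8284

2.828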